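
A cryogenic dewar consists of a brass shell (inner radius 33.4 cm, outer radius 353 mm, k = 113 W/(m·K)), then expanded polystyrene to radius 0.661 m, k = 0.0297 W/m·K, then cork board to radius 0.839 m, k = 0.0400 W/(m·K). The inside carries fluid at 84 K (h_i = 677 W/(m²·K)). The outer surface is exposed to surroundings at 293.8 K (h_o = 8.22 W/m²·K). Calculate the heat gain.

Series thermal resistances, inner to outer:
  R_conv,in = 1/(4πr²h) = 1/(4π·0.334²·677) = 0.001054 K/W
  R_brass = (1/0.334 − 1/0.353)/(4πk) = 0.1612/(4π·113) = 1.135×10^-4 K/W
  R_expanded polystyrene = (1/0.353 − 1/0.661)/(4πk) = 1.320/(4π·0.0297) = 3.537 K/W
  R_cork board = (1/0.661 − 1/0.839)/(4πk) = 0.3210/(4π·0.0400) = 0.6385 K/W
  R_conv,out = 1/(4πr²h) = 1/(4π·0.839²·8.22) = 0.01375 K/W
ΣR = 0.001054 + 1.135×10^-4 + 3.537 + 0.6385 + 0.01375 = 4.190 K/W
Q = ΔT/ΣR = (84 K − 293.8 K)/4.190 = -50.1 W
(Negative Q ⇒ heat flows inward; heat gain = 50.1 W.)

Q = 50.1 W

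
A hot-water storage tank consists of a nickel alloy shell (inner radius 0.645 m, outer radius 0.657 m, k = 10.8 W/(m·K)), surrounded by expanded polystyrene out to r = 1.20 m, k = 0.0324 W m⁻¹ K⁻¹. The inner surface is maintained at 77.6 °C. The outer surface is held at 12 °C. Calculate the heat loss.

Series thermal resistances, inner to outer:
  R_nickel alloy = (1/0.645 − 1/0.657)/(4πk) = 0.02832/(4π·10.8) = 2.087×10^-4 K/W
  R_expanded polystyrene = (1/0.657 − 1/1.20)/(4πk) = 0.6887/(4π·0.0324) = 1.692 K/W
ΣR = 2.087×10^-4 + 1.692 = 1.692 K/W
Q = ΔT/ΣR = (77.6 °C − 12 °C)/1.692 = 38.8 W

Q = 38.8 W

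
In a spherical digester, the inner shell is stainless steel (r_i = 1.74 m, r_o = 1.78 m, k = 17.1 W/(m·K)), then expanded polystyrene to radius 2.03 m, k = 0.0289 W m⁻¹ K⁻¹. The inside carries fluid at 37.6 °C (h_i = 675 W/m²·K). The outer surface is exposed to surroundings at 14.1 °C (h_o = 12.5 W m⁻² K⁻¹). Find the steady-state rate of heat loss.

Treat each layer as a resistance in series:
  R_conv,in = 1/(4πr²h) = 1/(4π·1.74²·675) = 3.894×10^-5 K/W
  R_stainless steel = (1/1.74 − 1/1.78)/(4πk) = 0.01291/(4π·17.1) = 6.010×10^-5 K/W
  R_expanded polystyrene = (1/1.78 − 1/2.03)/(4πk) = 0.06919/(4π·0.0289) = 0.1905 K/W
  R_conv,out = 1/(4πr²h) = 1/(4π·2.03²·12.5) = 0.001545 K/W
ΣR = 3.894×10^-5 + 6.010×10^-5 + 0.1905 + 0.001545 = 0.1921 K/W
Q = ΔT/ΣR = (37.6 °C − 14.1 °C)/0.1921 = 122 W

Q = 122 W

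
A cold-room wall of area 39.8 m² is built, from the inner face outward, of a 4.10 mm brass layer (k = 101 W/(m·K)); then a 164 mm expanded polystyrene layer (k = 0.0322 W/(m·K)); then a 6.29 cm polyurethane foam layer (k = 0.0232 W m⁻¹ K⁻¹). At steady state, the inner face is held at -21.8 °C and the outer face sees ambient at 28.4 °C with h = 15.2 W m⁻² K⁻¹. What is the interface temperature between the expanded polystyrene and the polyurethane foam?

T = 10.7 °C

Resistance network (inner→outer):
  R_brass = L/(kA) = 0.00410/(101·39.8) = 1.020×10^-6 K/W
  R_expanded polystyrene = L/(kA) = 0.164/(0.0322·39.8) = 0.1280 K/W
  R_polyurethane foam = L/(kA) = 0.0629/(0.0232·39.8) = 0.06812 K/W
  R_conv,out = 1/(hA) = 1/(15.2·39.8) = 0.001653 K/W
ΣR = 1.020×10^-6 + 0.1280 + 0.06812 + 0.001653 = 0.1978 K/W
Q = ΔT/ΣR = (-21.8 °C − 28.4 °C)/0.1978 = -253.8 W
From the inner boundary to the expanded polystyrene/polyurethane foam interface, ΣR_partial = 0.1280 K/W.
T_interface = T_in − Q·ΣR_partial = -21.8 °C − (-253.8)(0.1280) = 10.7 °C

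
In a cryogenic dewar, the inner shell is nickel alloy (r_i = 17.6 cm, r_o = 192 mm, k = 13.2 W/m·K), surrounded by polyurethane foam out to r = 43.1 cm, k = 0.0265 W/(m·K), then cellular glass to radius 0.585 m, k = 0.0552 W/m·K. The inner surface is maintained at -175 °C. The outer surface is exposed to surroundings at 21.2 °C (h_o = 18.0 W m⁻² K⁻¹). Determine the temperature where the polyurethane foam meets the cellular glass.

Treat each layer as a resistance in series:
  R_nickel alloy = (1/0.176 − 1/0.192)/(4πk) = 0.4735/(4π·13.2) = 0.002854 K/W
  R_polyurethane foam = (1/0.192 − 1/0.431)/(4πk) = 2.888/(4π·0.0265) = 8.673 K/W
  R_cellular glass = (1/0.431 − 1/0.585)/(4πk) = 0.6108/(4π·0.0552) = 0.8805 K/W
  R_conv,out = 1/(4πr²h) = 1/(4π·0.585²·18.0) = 0.01292 K/W
ΣR = 0.002854 + 8.673 + 0.8805 + 0.01292 = 9.569 K/W
Q = ΔT/ΣR = (-175 °C − 21.2 °C)/9.569 = -20.50 W
From the inner boundary to the polyurethane foam/cellular glass interface, ΣR_partial = 8.676 K/W.
T_interface = T_in − Q·ΣR_partial = -175 °C − (-20.50)(8.676) = 2.9 °C

T = 2.9 °C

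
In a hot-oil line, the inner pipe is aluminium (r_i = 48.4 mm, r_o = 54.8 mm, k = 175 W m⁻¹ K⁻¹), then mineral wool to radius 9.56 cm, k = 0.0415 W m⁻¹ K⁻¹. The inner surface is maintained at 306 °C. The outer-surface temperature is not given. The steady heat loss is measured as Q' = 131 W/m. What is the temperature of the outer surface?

T_out = 26.4 °C

Sum the resistances:
  R'_aluminium = ln(0.0548/0.0484)/(2πk) = 0.1242/(2π·175) = 1.129×10^-4 m·K/W
  R'_mineral wool = ln(0.0956/0.0548)/(2πk) = 0.5565/(2π·0.0415) = 2.134 m·K/W
ΣR = 2.134 m·K/W
ΔT = Q'·ΣR = 131 × 2.134 = 279.6 K
Heat flows outward, so T_out = T_in − ΔT = 306 − 279.6 = 26.4 °C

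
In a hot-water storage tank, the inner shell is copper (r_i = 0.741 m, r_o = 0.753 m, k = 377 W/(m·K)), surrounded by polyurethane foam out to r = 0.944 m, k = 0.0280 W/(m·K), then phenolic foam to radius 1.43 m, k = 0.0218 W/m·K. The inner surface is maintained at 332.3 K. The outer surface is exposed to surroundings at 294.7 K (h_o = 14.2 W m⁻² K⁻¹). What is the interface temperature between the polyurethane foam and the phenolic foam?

Resistance network (inner→outer):
  R_copper = (1/0.741 − 1/0.753)/(4πk) = 0.02151/(4π·377) = 4.540×10^-6 K/W
  R_polyurethane foam = (1/0.753 − 1/0.944)/(4πk) = 0.2687/(4π·0.0280) = 0.7637 K/W
  R_phenolic foam = (1/0.944 − 1/1.43)/(4πk) = 0.3600/(4π·0.0218) = 1.314 K/W
  R_conv,out = 1/(4πr²h) = 1/(4π·1.43²·14.2) = 0.002740 K/W
ΣR = 4.540×10^-6 + 0.7637 + 1.314 + 0.002740 = 2.080 K/W
Q = ΔT/ΣR = (332.3 K − 294.7 K)/2.080 = 18.08 W
From the inner boundary to the polyurethane foam/phenolic foam interface, ΣR_partial = 0.7637 K/W.
T_interface = T_in − Q·ΣR_partial = 332.3 K − (18.08)(0.7637) = 318.5 K

T = 318.5 K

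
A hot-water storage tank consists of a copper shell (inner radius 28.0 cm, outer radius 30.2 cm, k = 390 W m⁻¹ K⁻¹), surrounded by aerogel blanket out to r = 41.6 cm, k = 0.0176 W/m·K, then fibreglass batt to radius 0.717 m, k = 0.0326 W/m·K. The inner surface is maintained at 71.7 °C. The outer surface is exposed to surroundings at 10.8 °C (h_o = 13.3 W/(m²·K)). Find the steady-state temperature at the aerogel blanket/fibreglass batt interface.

T = 33.7 °C

Treat each layer as a resistance in series:
  R_copper = (1/0.280 − 1/0.302)/(4πk) = 0.2602/(4π·390) = 5.309×10^-5 K/W
  R_aerogel blanket = (1/0.302 − 1/0.416)/(4πk) = 0.9074/(4π·0.0176) = 4.103 K/W
  R_fibreglass batt = (1/0.416 − 1/0.717)/(4πk) = 1.009/(4π·0.0326) = 2.463 K/W
  R_conv,out = 1/(4πr²h) = 1/(4π·0.717²·13.3) = 0.01164 K/W
ΣR = 5.309×10^-5 + 4.103 + 2.463 + 0.01164 = 6.578 K/W
Q = ΔT/ΣR = (71.7 °C − 10.8 °C)/6.578 = 9.258 W
From the inner boundary to the aerogel blanket/fibreglass batt interface, ΣR_partial = 4.103 K/W.
T_interface = T_in − Q·ΣR_partial = 71.7 °C − (9.258)(4.103) = 33.7 °C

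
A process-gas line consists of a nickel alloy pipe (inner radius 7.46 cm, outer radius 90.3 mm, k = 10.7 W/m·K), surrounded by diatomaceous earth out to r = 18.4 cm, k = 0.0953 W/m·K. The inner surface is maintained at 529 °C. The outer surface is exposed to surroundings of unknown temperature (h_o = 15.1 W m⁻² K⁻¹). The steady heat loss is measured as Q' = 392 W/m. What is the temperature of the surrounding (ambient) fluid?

T_out = 39.4 °C

Series resistances:
  R'_nickel alloy = ln(0.0903/0.0746)/(2πk) = 0.1910/(2π·10.7) = 0.002841 m·K/W
  R'_diatomaceous earth = ln(0.184/0.0903)/(2πk) = 0.7118/(2π·0.0953) = 1.189 m·K/W
  R'_conv,out = 1/(2πr h) = 1/(2π·0.184·15.1) = 0.05728 m·K/W
ΣR = 1.249 m·K/W
ΔT = Q'·ΣR = 392 × 1.249 = 489.6 K
Heat flows outward, so T_out = T_in − ΔT = 529 − 489.6 = 39.4 °C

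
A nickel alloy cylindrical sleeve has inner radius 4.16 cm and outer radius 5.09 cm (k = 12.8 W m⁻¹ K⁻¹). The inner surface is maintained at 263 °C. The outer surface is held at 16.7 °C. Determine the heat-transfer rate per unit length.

Q' = 98.2 kW/m

Q' = 2πk·ΔT/ln(r₂/r₁) = 2π × 12.8 × 246.3 / ln(0.0509/0.0416) = 98200 W/m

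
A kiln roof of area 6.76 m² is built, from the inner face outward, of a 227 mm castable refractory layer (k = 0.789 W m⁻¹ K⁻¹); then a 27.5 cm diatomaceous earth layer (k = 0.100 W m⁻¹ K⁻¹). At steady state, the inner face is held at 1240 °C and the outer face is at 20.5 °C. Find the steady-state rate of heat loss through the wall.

Q = 2710 W

Treat each layer as a resistance in series:
  R_castable refractory = L/(kA) = 0.227/(0.789·6.76) = 0.04256 K/W
  R_diatomaceous earth = L/(kA) = 0.275/(0.100·6.76) = 0.4068 K/W
ΣR = 0.04256 + 0.4068 = 0.4494 K/W
Q = ΔT/ΣR = (1240 °C − 20.5 °C)/0.4494 = 2710 W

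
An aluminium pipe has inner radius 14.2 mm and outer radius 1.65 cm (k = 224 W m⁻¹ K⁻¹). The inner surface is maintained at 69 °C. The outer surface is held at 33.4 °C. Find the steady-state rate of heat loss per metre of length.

Q' = 2πk·ΔT/ln(r₂/r₁) = 2π × 224 × 35.6 / ln(0.0165/0.0142) = 3.34×10^5 W/m

Q' = 3.34×10^5 W/m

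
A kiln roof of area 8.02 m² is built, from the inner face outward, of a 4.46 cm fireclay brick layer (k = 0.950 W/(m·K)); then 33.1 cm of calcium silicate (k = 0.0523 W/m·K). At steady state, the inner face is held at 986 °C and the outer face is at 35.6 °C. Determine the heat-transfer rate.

Resistance network (inner→outer):
  R_fireclay brick = L/(kA) = 0.0446/(0.950·8.02) = 0.005854 K/W
  R_calcium silicate = L/(kA) = 0.331/(0.0523·8.02) = 0.7891 K/W
ΣR = 0.005854 + 0.7891 = 0.7950 K/W
Q = ΔT/ΣR = (986 °C − 35.6 °C)/0.7950 = 1200 W

Q = 1200 W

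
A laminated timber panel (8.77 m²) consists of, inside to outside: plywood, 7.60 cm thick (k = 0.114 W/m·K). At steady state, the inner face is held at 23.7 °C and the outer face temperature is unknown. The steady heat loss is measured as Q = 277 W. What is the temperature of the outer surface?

Series resistances:
  R_plywood = L/(kA) = 0.0760/(0.114·8.77) = 0.07602 K/W
ΣR = 0.07602 K/W
ΔT = Q·ΣR = 277 × 0.07602 = 21.06 K
Heat flows outward, so T_out = T_in − ΔT = 23.7 − 21.06 = 2.64 °C

T_out = 2.64 °C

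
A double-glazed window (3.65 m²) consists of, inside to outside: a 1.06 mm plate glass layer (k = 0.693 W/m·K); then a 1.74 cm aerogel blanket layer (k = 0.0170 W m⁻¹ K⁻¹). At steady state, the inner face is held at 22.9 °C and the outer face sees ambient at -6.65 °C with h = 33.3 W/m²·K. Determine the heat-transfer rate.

Q = 102 W

Resistance network (inner→outer):
  R_plate glass = L/(kA) = 0.00106/(0.693·3.65) = 4.191×10^-4 K/W
  R_aerogel blanket = L/(kA) = 0.0174/(0.0170·3.65) = 0.2804 K/W
  R_conv,out = 1/(hA) = 1/(33.3·3.65) = 0.008227 K/W
ΣR = 4.191×10^-4 + 0.2804 + 0.008227 = 0.2890 K/W
Q = ΔT/ΣR = (22.9 °C − -6.65 °C)/0.2890 = 102 W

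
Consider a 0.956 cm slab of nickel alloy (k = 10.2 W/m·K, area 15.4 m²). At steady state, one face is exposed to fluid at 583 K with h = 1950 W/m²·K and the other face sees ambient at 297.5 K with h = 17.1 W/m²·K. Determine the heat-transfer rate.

Q = 73.4 kW

Series thermal resistances, inner to outer:
  R_conv,in = 1/(hA) = 1/(1950·15.4) = 3.330×10^-5 K/W
  R_nickel alloy = L/(kA) = 0.00956/(10.2·15.4) = 6.086×10^-5 K/W
  R_conv,out = 1/(hA) = 1/(17.1·15.4) = 0.003797 K/W
ΣR = 3.330×10^-5 + 6.086×10^-5 + 0.003797 = 0.003891 K/W
Q = ΔT/ΣR = (583 K − 297.5 K)/0.003891 = 73400 W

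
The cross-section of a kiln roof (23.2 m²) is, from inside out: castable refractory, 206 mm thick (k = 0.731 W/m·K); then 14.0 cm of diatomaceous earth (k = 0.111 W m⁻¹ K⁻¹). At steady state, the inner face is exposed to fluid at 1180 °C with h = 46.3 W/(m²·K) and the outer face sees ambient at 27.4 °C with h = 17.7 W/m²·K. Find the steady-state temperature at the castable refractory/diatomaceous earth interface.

Series thermal resistances, inner to outer:
  R_conv,in = 1/(hA) = 1/(46.3·23.2) = 9.310×10^-4 K/W
  R_castable refractory = L/(kA) = 0.206/(0.731·23.2) = 0.01215 K/W
  R_diatomaceous earth = L/(kA) = 0.140/(0.111·23.2) = 0.05436 K/W
  R_conv,out = 1/(hA) = 1/(17.7·23.2) = 0.002435 K/W
ΣR = 9.310×10^-4 + 0.01215 + 0.05436 + 0.002435 = 0.06988 K/W
Q = ΔT/ΣR = (1180 °C − 27.4 °C)/0.06988 = 16490 W
From the inner boundary to the castable refractory/diatomaceous earth interface, ΣR_partial = 0.01308 K/W.
T_interface = T_in − Q·ΣR_partial = 1180 °C − (16490)(0.01308) = 964 °C

T = 964 °C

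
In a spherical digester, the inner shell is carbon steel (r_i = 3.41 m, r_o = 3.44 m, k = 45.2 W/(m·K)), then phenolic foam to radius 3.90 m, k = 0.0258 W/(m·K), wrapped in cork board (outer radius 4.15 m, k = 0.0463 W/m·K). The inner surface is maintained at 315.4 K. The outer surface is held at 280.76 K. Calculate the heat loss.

Q = 262 W

Series thermal resistances, inner to outer:
  R_carbon steel = (1/3.41 − 1/3.44)/(4πk) = 0.002557/(4π·45.2) = 4.503×10^-6 K/W
  R_phenolic foam = (1/3.44 − 1/3.90)/(4πk) = 0.03429/(4π·0.0258) = 0.1058 K/W
  R_cork board = (1/3.90 − 1/4.15)/(4πk) = 0.01545/(4π·0.0463) = 0.02655 K/W
ΣR = 4.503×10^-6 + 0.1058 + 0.02655 = 0.1324 K/W
Q = ΔT/ΣR = (315.4 K − 280.76 K)/0.1324 = 262 W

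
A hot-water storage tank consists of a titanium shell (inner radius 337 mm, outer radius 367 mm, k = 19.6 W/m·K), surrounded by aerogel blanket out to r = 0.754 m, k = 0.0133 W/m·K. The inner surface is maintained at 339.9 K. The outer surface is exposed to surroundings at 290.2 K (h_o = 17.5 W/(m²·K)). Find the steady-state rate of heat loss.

Q = 5.93 W

Series thermal resistances, inner to outer:
  R_titanium = (1/0.337 − 1/0.367)/(4πk) = 0.2426/(4π·19.6) = 9.848×10^-4 K/W
  R_aerogel blanket = (1/0.367 − 1/0.754)/(4πk) = 1.399/(4π·0.0133) = 8.368 K/W
  R_conv,out = 1/(4πr²h) = 1/(4π·0.754²·17.5) = 0.007999 K/W
ΣR = 9.848×10^-4 + 8.368 + 0.007999 = 8.377 K/W
Q = ΔT/ΣR = (339.9 K − 290.2 K)/8.377 = 5.93 W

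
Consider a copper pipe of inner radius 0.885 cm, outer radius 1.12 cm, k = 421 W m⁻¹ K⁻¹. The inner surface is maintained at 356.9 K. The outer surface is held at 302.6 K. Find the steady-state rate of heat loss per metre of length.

Q' = 610 kW/m

Q' = 2πk·ΔT/ln(r₂/r₁) = 2π × 421 × 54.3 / ln(0.0112/0.00885) = 6.10×10^5 W/m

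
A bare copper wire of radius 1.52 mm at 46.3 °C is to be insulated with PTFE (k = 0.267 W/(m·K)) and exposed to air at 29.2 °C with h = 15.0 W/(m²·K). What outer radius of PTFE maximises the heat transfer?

r_cr = 1.78 cm

For a cylinder, r_cr = k_ins/h = 0.267/15.0 = 0.0178 m = 1.78 cm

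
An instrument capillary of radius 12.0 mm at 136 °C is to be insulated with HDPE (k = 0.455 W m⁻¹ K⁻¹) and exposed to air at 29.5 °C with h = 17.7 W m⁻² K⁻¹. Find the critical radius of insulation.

r_cr = 2.57 cm

For a cylinder, r_cr = k_ins/h = 0.455/17.7 = 0.0257 m = 2.57 cm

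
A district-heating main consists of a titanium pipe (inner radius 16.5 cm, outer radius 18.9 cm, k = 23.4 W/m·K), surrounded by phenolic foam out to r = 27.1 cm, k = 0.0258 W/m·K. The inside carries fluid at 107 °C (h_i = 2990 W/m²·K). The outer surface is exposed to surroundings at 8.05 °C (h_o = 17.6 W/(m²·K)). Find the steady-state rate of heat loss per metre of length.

Resistance network (inner→outer):
  R'_conv,in = 1/(2πr h) = 1/(2π·0.165·2990) = 3.226×10^-4 m·K/W
  R'_titanium = ln(0.189/0.165)/(2πk) = 0.1358/(2π·23.4) = 9.237×10^-4 m·K/W
  R'_phenolic foam = ln(0.271/0.189)/(2πk) = 0.3604/(2π·0.0258) = 2.223 m·K/W
  R'_conv,out = 1/(2πr h) = 1/(2π·0.271·17.6) = 0.03337 m·K/W
ΣR = 3.226×10^-4 + 9.237×10^-4 + 2.223 + 0.03337 = 2.258 m·K/W
Q' = ΔT/ΣR = (107 °C − 8.05 °C)/2.258 = 43.8 W/m

Q' = 43.8 W/m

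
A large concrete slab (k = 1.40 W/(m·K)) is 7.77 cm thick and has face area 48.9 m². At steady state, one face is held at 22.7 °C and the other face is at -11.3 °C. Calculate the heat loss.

Q = 30000 W

Q = kA·ΔT/L = 1.40 × 48.9 × |22.7 °C − -11.3 °C| / 0.0777 = 30000 W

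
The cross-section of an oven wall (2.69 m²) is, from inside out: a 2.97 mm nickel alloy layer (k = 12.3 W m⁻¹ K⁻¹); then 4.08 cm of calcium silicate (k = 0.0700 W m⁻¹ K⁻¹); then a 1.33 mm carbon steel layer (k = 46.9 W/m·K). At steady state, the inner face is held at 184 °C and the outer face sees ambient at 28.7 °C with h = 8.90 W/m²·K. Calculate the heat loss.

Q = 601 W

Resistance network (inner→outer):
  R_nickel alloy = L/(kA) = 0.00297/(12.3·2.69) = 8.976×10^-5 K/W
  R_calcium silicate = L/(kA) = 0.0408/(0.0700·2.69) = 0.2167 K/W
  R_carbon steel = L/(kA) = 0.00133/(46.9·2.69) = 1.054×10^-5 K/W
  R_conv,out = 1/(hA) = 1/(8.90·2.69) = 0.04177 K/W
ΣR = 8.976×10^-5 + 0.2167 + 1.054×10^-5 + 0.04177 = 0.2586 K/W
Q = ΔT/ΣR = (184 °C − 28.7 °C)/0.2586 = 601 W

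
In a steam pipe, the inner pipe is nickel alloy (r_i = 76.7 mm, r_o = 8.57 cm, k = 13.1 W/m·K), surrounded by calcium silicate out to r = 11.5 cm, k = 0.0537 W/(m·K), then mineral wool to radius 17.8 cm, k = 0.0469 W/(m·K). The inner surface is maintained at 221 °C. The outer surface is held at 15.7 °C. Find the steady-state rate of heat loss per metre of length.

Resistance network (inner→outer):
  R'_nickel alloy = ln(0.0857/0.0767)/(2πk) = 0.1110/(2π·13.1) = 0.001348 m·K/W
  R'_calcium silicate = ln(0.115/0.0857)/(2πk) = 0.2941/(2π·0.0537) = 0.8716 m·K/W
  R'_mineral wool = ln(0.178/0.115)/(2πk) = 0.4369/(2π·0.0469) = 1.482 m·K/W
ΣR = 0.001348 + 0.8716 + 1.482 = 2.355 m·K/W
Q' = ΔT/ΣR = (221 °C − 15.7 °C)/2.355 = 87.2 W/m

Q' = 87.2 W/m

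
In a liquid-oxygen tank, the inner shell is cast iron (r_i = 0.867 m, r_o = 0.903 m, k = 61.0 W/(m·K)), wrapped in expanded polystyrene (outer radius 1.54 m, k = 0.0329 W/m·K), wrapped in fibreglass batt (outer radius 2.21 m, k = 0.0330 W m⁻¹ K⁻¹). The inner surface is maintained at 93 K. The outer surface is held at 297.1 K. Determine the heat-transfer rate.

Q = 129 W

Series thermal resistances, inner to outer:
  R_cast iron = (1/0.867 − 1/0.903)/(4πk) = 0.04598/(4π·61.0) = 5.999×10^-5 K/W
  R_expanded polystyrene = (1/0.903 − 1/1.54)/(4πk) = 0.4581/(4π·0.0329) = 1.108 K/W
  R_fibreglass batt = (1/1.54 − 1/2.21)/(4πk) = 0.1969/(4π·0.0330) = 0.4747 K/W
ΣR = 5.999×10^-5 + 1.108 + 0.4747 = 1.583 K/W
Q = ΔT/ΣR = (93 K − 297.1 K)/1.583 = -129 W
(Negative Q ⇒ heat flows inward; heat gain = 129 W.)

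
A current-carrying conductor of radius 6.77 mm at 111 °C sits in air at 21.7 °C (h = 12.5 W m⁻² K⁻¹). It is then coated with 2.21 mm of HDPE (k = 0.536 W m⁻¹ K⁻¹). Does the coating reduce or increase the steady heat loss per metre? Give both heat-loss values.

increases: 47.5 → 59.5 W/m

Critical radius for a cylinder: r_cr = k/h = 0.0429 m = 4.29 cm.
Outer radius after coating: r₂ = 0.00677 + 0.00221 = 0.00898 m.
Since r₁ < r_cr and r₂ ≤ r_cr, the coating moves toward the maximum at r_cr — heat loss rises.
Bare: R = 1/(2πr₁h) = 1.881 m·K/W; Q = 89.3/1.881 = 47.5 W/m.
Coated: R = R_cond + R_conv = 1.502 m·K/W; Q = 89.3/1.502 = 59.5 W/m.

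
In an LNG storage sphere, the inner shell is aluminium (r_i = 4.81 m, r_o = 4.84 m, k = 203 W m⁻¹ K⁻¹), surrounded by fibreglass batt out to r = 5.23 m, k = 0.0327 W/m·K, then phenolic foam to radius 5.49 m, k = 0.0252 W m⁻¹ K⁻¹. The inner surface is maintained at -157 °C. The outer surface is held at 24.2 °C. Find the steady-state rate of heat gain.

Series thermal resistances, inner to outer:
  R_aluminium = (1/4.81 − 1/4.84)/(4πk) = 0.001289/(4π·203) = 5.052×10^-7 K/W
  R_fibreglass batt = (1/4.84 − 1/5.23)/(4πk) = 0.01541/(4π·0.0327) = 0.03749 K/W
  R_phenolic foam = (1/5.23 − 1/5.49)/(4πk) = 0.009055/(4π·0.0252) = 0.02859 K/W
ΣR = 5.052×10^-7 + 0.03749 + 0.02859 = 0.06608 K/W
Q = ΔT/ΣR = (-157 °C − 24.2 °C)/0.06608 = -2740 W
(Negative Q ⇒ heat flows inward; heat gain = 2740 W.)

Q = 2.74 kW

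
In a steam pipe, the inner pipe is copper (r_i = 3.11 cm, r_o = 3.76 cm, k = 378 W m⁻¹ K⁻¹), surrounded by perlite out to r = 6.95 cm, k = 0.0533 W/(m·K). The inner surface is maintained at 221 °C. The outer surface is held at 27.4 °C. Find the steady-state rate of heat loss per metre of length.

Treat each layer as a resistance in series:
  R'_copper = ln(0.0376/0.0311)/(2πk) = 0.1898/(2π·378) = 7.991×10^-5 m·K/W
  R'_perlite = ln(0.0695/0.0376)/(2πk) = 0.6143/(2π·0.0533) = 1.834 m·K/W
ΣR = 7.991×10^-5 + 1.834 = 1.834 m·K/W
Q' = ΔT/ΣR = (221 °C − 27.4 °C)/1.834 = 106 W/m

Q' = 106 W/m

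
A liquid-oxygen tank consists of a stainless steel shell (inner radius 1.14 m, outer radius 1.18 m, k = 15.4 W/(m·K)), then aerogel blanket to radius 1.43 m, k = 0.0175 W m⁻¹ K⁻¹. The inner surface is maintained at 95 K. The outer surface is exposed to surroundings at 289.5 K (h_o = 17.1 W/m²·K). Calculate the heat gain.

Series thermal resistances, inner to outer:
  R_stainless steel = (1/1.14 − 1/1.18)/(4πk) = 0.02974/(4π·15.4) = 1.537×10^-4 K/W
  R_aerogel blanket = (1/1.18 − 1/1.43)/(4πk) = 0.1482/(4π·0.0175) = 0.6737 K/W
  R_conv,out = 1/(4πr²h) = 1/(4π·1.43²·17.1) = 0.002276 K/W
ΣR = 1.537×10^-4 + 0.6737 + 0.002276 = 0.6761 K/W
Q = ΔT/ΣR = (95 K − 289.5 K)/0.6761 = -288 W
(Negative Q ⇒ heat flows inward; heat gain = 288 W.)

Q = 288 W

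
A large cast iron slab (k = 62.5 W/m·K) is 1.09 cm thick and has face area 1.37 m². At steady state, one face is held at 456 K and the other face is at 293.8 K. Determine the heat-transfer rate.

Q = kA·ΔT/L = 62.5 × 1.37 × |456 K − 293.8 K| / 0.0109 = 1.27×10^6 W

Q = 1.27×10^6 W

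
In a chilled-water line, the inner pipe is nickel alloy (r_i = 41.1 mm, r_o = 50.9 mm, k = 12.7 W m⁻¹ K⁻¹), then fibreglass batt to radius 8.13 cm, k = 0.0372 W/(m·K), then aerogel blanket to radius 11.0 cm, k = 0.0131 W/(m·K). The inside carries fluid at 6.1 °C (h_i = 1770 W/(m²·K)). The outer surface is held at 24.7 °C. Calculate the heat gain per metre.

Q' = 3.27 W/m

Resistance network (inner→outer):
  R'_conv,in = 1/(2πr h) = 1/(2π·0.0411·1770) = 0.002188 m·K/W
  R'_nickel alloy = ln(0.0509/0.0411)/(2πk) = 0.2139/(2π·12.7) = 0.002680 m·K/W
  R'_fibreglass batt = ln(0.0813/0.0509)/(2πk) = 0.4683/(2π·0.0372) = 2.003 m·K/W
  R'_aerogel blanket = ln(0.110/0.0813)/(2πk) = 0.3023/(2π·0.0131) = 3.673 m·K/W
ΣR = 0.002188 + 0.002680 + 2.003 + 3.673 = 5.681 m·K/W
Q' = ΔT/ΣR = (6.1 °C − 24.7 °C)/5.681 = -3.27 W/m
(Negative Q' ⇒ heat flows inward; heat gain = 3.27 W/m.)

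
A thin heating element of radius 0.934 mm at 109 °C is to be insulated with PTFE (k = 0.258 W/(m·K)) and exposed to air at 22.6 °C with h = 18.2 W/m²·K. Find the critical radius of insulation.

For a cylinder, r_cr = k_ins/h = 0.258/18.2 = 0.0142 m = 1.42 cm

r_cr = 1.42 cm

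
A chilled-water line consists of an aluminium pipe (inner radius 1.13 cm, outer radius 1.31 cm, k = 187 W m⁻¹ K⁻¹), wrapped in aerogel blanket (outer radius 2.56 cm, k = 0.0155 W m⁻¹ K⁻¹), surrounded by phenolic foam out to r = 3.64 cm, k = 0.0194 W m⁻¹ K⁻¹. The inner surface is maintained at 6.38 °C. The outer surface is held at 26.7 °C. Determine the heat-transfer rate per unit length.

Q' = 2.08 W/m

Resistance network (inner→outer):
  R'_aluminium = ln(0.0131/0.0113)/(2πk) = 0.1478/(2π·187) = 1.258×10^-4 m·K/W
  R'_aerogel blanket = ln(0.0256/0.0131)/(2πk) = 0.6700/(2π·0.0155) = 6.879 m·K/W
  R'_phenolic foam = ln(0.0364/0.0256)/(2πk) = 0.3520/(2π·0.0194) = 2.888 m·K/W
ΣR = 1.258×10^-4 + 6.879 + 2.888 = 9.767 m·K/W
Q' = ΔT/ΣR = (6.38 °C − 26.7 °C)/9.767 = -2.08 W/m
(Negative Q' ⇒ heat flows inward; heat gain = 2.08 W/m.)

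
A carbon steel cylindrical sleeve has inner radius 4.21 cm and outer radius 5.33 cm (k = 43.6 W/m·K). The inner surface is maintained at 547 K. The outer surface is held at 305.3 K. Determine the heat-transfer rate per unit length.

Q' = 2πk·ΔT/ln(r₂/r₁) = 2π × 43.6 × 241.7 / ln(0.0533/0.0421) = 2.81×10^5 W/m

Q' = 281 kW/m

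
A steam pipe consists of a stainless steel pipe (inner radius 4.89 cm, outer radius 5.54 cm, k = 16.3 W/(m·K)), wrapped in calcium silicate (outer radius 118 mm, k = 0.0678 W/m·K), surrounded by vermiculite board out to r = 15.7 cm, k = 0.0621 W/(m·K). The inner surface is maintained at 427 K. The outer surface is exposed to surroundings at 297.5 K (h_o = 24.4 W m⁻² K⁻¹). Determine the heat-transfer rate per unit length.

Series thermal resistances, inner to outer:
  R'_stainless steel = ln(0.0554/0.0489)/(2πk) = 0.1248/(2π·16.3) = 0.001219 m·K/W
  R'_calcium silicate = ln(0.118/0.0554)/(2πk) = 0.7561/(2π·0.0678) = 1.775 m·K/W
  R'_vermiculite board = ln(0.157/0.118)/(2πk) = 0.2856/(2π·0.0621) = 0.7319 m·K/W
  R'_conv,out = 1/(2πr h) = 1/(2π·0.157·24.4) = 0.04155 m·K/W
ΣR = 0.001219 + 1.775 + 0.7319 + 0.04155 = 2.550 m·K/W
Q' = ΔT/ΣR = (427 K − 297.5 K)/2.550 = 50.8 W/m

Q' = 50.8 W/m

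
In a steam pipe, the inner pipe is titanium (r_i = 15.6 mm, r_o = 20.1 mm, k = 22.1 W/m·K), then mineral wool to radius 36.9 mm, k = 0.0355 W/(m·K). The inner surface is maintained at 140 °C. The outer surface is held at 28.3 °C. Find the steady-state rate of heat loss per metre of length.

Series thermal resistances, inner to outer:
  R'_titanium = ln(0.0201/0.0156)/(2πk) = 0.2534/(2π·22.1) = 0.001825 m·K/W
  R'_mineral wool = ln(0.0369/0.0201)/(2πk) = 0.6075/(2π·0.0355) = 2.724 m·K/W
ΣR = 0.001825 + 2.724 = 2.726 m·K/W
Q' = ΔT/ΣR = (140 °C − 28.3 °C)/2.726 = 41.0 W/m

Q' = 41.0 W/m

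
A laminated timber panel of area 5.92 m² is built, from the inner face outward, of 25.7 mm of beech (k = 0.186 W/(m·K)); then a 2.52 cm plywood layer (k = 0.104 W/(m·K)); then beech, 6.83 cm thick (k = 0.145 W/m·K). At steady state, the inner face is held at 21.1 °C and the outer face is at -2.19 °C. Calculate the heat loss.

Q = 162 W

Resistance network (inner→outer):
  R_beech = L/(kA) = 0.0257/(0.186·5.92) = 0.02334 K/W
  R_plywood = L/(kA) = 0.0252/(0.104·5.92) = 0.04093 K/W
  R_beech = L/(kA) = 0.0683/(0.145·5.92) = 0.07957 K/W
ΣR = 0.02334 + 0.04093 + 0.07957 = 0.1438 K/W
Q = ΔT/ΣR = (21.1 °C − -2.19 °C)/0.1438 = 162 W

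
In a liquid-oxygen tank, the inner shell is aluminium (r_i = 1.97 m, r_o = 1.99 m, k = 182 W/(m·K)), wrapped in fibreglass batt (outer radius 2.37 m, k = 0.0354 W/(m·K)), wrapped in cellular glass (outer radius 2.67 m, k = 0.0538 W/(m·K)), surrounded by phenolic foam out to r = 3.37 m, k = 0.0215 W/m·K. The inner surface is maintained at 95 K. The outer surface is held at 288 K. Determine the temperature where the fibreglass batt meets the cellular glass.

T = 160 K

Treat each layer as a resistance in series:
  R_aluminium = (1/1.97 − 1/1.99)/(4πk) = 0.005102/(4π·182) = 2.231×10^-6 K/W
  R_fibreglass batt = (1/1.99 − 1/2.37)/(4πk) = 0.08057/(4π·0.0354) = 0.1811 K/W
  R_cellular glass = (1/2.37 − 1/2.67)/(4πk) = 0.04741/(4π·0.0538) = 0.07012 K/W
  R_phenolic foam = (1/2.67 − 1/3.37)/(4πk) = 0.07780/(4π·0.0215) = 0.2879 K/W
ΣR = 2.231×10^-6 + 0.1811 + 0.07012 + 0.2879 = 0.5391 K/W
Q = ΔT/ΣR = (95 K − 288 K)/0.5391 = -358.0 W
From the inner boundary to the fibreglass batt/cellular glass interface, ΣR_partial = 0.1811 K/W.
T_interface = T_in − Q·ΣR_partial = 95 K − (-358.0)(0.1811) = 160 K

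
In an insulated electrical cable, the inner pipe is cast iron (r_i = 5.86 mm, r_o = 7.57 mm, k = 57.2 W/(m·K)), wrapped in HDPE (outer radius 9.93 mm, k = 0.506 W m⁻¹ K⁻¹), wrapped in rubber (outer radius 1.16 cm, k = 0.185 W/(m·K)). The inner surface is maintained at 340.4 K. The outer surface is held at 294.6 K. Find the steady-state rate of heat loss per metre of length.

Q' = 208 W/m

Series thermal resistances, inner to outer:
  R'_cast iron = ln(0.00757/0.00586)/(2πk) = 0.2560/(2π·57.2) = 7.124×10^-4 m·K/W
  R'_HDPE = ln(0.00993/0.00757)/(2πk) = 0.2714/(2π·0.506) = 0.08535 m·K/W
  R'_rubber = ln(0.0116/0.00993)/(2πk) = 0.1554/(2π·0.185) = 0.1337 m·K/W
ΣR = 7.124×10^-4 + 0.08535 + 0.1337 = 0.2198 m·K/W
Q' = ΔT/ΣR = (340.4 K − 294.6 K)/0.2198 = 208 W/m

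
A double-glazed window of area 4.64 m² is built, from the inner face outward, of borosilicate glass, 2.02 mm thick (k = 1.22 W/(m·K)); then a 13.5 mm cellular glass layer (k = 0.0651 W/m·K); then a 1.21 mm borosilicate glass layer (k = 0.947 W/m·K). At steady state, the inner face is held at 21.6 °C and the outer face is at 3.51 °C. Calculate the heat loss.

Resistance network (inner→outer):
  R_borosilicate glass = L/(kA) = 0.00202/(1.22·4.64) = 3.568×10^-4 K/W
  R_cellular glass = L/(kA) = 0.0135/(0.0651·4.64) = 0.04469 K/W
  R_borosilicate glass = L/(kA) = 0.00121/(0.947·4.64) = 2.754×10^-4 K/W
ΣR = 3.568×10^-4 + 0.04469 + 2.754×10^-4 = 0.04532 K/W
Q = ΔT/ΣR = (21.6 °C − 3.51 °C)/0.04532 = 399 W

Q = 399 W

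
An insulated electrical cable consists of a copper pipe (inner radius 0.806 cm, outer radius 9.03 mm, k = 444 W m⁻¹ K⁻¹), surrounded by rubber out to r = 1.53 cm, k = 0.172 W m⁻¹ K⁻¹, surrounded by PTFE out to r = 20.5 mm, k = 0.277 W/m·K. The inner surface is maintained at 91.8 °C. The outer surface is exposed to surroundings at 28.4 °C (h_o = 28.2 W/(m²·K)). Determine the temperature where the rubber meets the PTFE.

T = 58.6 °C

Resistance network (inner→outer):
  R'_copper = ln(0.00903/0.00806)/(2πk) = 0.1136/(2π·444) = 4.073×10^-5 m·K/W
  R'_rubber = ln(0.0153/0.00903)/(2πk) = 0.5273/(2π·0.172) = 0.4879 m·K/W
  R'_PTFE = ln(0.0205/0.0153)/(2πk) = 0.2926/(2π·0.277) = 0.1681 m·K/W
  R'_conv,out = 1/(2πr h) = 1/(2π·0.0205·28.2) = 0.2753 m·K/W
ΣR = 4.073×10^-5 + 0.4879 + 0.1681 + 0.2753 = 0.9313 m·K/W
Q' = ΔT/ΣR = (91.8 °C − 28.4 °C)/0.9313 = 68.08 W/m
From the inner boundary to the rubber/PTFE interface, ΣR_partial = 0.4879 m·K/W.
T_interface = T_in − Q'·ΣR_partial = 91.8 °C − (68.08)(0.4879) = 58.6 °C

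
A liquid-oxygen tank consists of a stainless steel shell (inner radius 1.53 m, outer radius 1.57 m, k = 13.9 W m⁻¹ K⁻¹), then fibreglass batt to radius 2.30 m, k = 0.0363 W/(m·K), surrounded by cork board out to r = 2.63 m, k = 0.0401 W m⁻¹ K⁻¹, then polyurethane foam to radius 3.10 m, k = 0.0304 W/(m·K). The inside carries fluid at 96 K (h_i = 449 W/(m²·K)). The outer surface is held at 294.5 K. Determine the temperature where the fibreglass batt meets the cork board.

T = 221.3 K

Series thermal resistances, inner to outer:
  R_conv,in = 1/(4πr²h) = 1/(4π·1.53²·449) = 7.571×10^-5 K/W
  R_stainless steel = (1/1.53 − 1/1.57)/(4πk) = 0.01665/(4π·13.9) = 9.533×10^-5 K/W
  R_fibreglass batt = (1/1.57 − 1/2.30)/(4πk) = 0.2022/(4π·0.0363) = 0.4432 K/W
  R_cork board = (1/2.30 − 1/2.63)/(4πk) = 0.05455/(4π·0.0401) = 0.1083 K/W
  R_polyurethane foam = (1/2.63 − 1/3.10)/(4πk) = 0.05765/(4π·0.0304) = 0.1509 K/W
ΣR = 7.571×10^-5 + 9.533×10^-5 + 0.4432 + 0.1083 + 0.1509 = 0.7026 K/W
Q = ΔT/ΣR = (96 K − 294.5 K)/0.7026 = -282.5 W
From the inner boundary to the fibreglass batt/cork board interface, ΣR_partial = 0.4434 K/W.
T_interface = T_in − Q·ΣR_partial = 96 K − (-282.5)(0.4434) = 221.3 K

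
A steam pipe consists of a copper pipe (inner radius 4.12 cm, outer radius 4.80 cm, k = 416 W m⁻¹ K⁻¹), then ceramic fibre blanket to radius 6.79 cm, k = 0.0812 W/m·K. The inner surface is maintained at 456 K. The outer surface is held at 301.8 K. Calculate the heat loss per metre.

Resistance network (inner→outer):
  R'_copper = ln(0.0480/0.0412)/(2πk) = 0.1528/(2π·416) = 5.844×10^-5 m·K/W
  R'_ceramic fibre blanket = ln(0.0679/0.0480)/(2πk) = 0.3468/(2π·0.0812) = 0.6798 m·K/W
ΣR = 5.844×10^-5 + 0.6798 = 0.6799 m·K/W
Q' = ΔT/ΣR = (456 K − 301.8 K)/0.6799 = 227 W/m

Q' = 227 W/m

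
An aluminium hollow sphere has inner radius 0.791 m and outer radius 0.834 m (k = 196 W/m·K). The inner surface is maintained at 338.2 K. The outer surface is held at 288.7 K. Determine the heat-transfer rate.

Q = 4πk·ΔT/(1/r₁ − 1/r₂) = 4π × 196 × 49.5 / (1/0.791 − 1/0.834) = 1.87×10^6 W

Q = 1870 kW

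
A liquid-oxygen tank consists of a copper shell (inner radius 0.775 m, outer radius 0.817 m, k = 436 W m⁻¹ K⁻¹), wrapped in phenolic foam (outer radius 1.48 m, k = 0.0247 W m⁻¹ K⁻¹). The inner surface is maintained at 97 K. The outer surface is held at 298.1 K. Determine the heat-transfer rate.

Resistance network (inner→outer):
  R_copper = (1/0.775 − 1/0.817)/(4πk) = 0.06633/(4π·436) = 1.211×10^-5 K/W
  R_phenolic foam = (1/0.817 − 1/1.48)/(4πk) = 0.5483/(4π·0.0247) = 1.767 K/W
ΣR = 1.211×10^-5 + 1.767 = 1.767 K/W
Q = ΔT/ΣR = (97 K − 298.1 K)/1.767 = -114 W
(Negative Q ⇒ heat flows inward; heat gain = 114 W.)

Q = 114 W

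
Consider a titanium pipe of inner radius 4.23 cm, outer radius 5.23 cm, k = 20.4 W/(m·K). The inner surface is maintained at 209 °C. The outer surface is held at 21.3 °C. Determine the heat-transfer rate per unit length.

Q' = 1.13×10^5 W/m

Q' = 2πk·ΔT/ln(r₂/r₁) = 2π × 20.4 × 187.7 / ln(0.0523/0.0423) = 1.13×10^5 W/m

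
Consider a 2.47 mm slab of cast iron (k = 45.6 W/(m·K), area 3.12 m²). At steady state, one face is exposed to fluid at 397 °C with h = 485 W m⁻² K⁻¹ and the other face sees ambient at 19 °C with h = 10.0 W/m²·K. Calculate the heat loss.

Treat each layer as a resistance in series:
  R_conv,in = 1/(hA) = 1/(485·3.12) = 6.609×10^-4 K/W
  R_cast iron = L/(kA) = 0.00247/(45.6·3.12) = 1.736×10^-5 K/W
  R_conv,out = 1/(hA) = 1/(10.0·3.12) = 0.03205 K/W
ΣR = 6.609×10^-4 + 1.736×10^-5 + 0.03205 = 0.03273 K/W
Q = ΔT/ΣR = (397 °C − 19 °C)/0.03273 = 11500 W

Q = 11500 W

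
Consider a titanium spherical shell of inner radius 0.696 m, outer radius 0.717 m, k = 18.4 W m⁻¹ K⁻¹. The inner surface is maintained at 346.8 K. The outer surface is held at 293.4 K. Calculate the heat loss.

Q = 4πk·ΔT/(1/r₁ − 1/r₂) = 4π × 18.4 × 53.4 / (1/0.696 − 1/0.717) = 2.93×10^5 W

Q = 293 kW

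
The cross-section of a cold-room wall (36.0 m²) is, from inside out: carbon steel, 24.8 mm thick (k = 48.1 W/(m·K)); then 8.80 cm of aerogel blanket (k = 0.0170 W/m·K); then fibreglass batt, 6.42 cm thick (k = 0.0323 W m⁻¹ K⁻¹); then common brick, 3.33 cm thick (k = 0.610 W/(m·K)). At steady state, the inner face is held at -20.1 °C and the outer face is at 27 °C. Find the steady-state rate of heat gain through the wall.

Treat each layer as a resistance in series:
  R_carbon steel = L/(kA) = 0.0248/(48.1·36.0) = 1.432×10^-5 K/W
  R_aerogel blanket = L/(kA) = 0.0880/(0.0170·36.0) = 0.1438 K/W
  R_fibreglass batt = L/(kA) = 0.0642/(0.0323·36.0) = 0.05521 K/W
  R_common brick = L/(kA) = 0.0333/(0.610·36.0) = 0.001516 K/W
ΣR = 1.432×10^-5 + 0.1438 + 0.05521 + 0.001516 = 0.2005 K/W
Q = ΔT/ΣR = (-20.1 °C − 27 °C)/0.2005 = -235 W
(Negative Q ⇒ heat flows inward; heat gain = 235 W.)

Q = 235 W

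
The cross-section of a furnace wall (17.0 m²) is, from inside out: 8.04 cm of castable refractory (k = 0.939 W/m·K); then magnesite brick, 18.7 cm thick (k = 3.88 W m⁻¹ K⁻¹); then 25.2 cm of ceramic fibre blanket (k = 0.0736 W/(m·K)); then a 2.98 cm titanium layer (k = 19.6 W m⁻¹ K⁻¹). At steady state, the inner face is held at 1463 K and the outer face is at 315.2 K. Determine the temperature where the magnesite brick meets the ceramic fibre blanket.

Resistance network (inner→outer):
  R_castable refractory = L/(kA) = 0.0804/(0.939·17.0) = 0.005037 K/W
  R_magnesite brick = L/(kA) = 0.187/(3.88·17.0) = 0.002835 K/W
  R_ceramic fibre blanket = L/(kA) = 0.252/(0.0736·17.0) = 0.2014 K/W
  R_titanium = L/(kA) = 0.0298/(19.6·17.0) = 8.944×10^-5 K/W
ΣR = 0.005037 + 0.002835 + 0.2014 + 8.944×10^-5 = 0.2094 K/W
Q = ΔT/ΣR = (1463 K − 315.2 K)/0.2094 = 5481 W
From the inner boundary to the magnesite brick/ceramic fibre blanket interface, ΣR_partial = 0.007872 K/W.
T_interface = T_in − Q·ΣR_partial = 1463 K − (5481)(0.007872) = 1420 K

T = 1420 K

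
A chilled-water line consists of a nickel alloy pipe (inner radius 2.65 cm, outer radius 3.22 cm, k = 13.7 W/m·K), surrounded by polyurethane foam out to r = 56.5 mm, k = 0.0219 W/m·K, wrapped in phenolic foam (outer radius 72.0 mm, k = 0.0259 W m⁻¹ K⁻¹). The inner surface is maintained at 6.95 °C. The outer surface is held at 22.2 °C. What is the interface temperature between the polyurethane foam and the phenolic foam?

Series thermal resistances, inner to outer:
  R'_nickel alloy = ln(0.0322/0.0265)/(2πk) = 0.1948/(2π·13.7) = 0.002263 m·K/W
  R'_polyurethane foam = ln(0.0565/0.0322)/(2πk) = 0.5623/(2π·0.0219) = 4.086 m·K/W
  R'_phenolic foam = ln(0.0720/0.0565)/(2πk) = 0.2424/(2π·0.0259) = 1.490 m·K/W
ΣR = 0.002263 + 4.086 + 1.490 = 5.578 m·K/W
Q' = ΔT/ΣR = (6.95 °C − 22.2 °C)/5.578 = -2.734 W/m
From the inner boundary to the polyurethane foam/phenolic foam interface, ΣR_partial = 4.088 m·K/W.
T_interface = T_in − Q'·ΣR_partial = 6.95 °C − (-2.734)(4.088) = 18.1 °C

T = 18.1 °C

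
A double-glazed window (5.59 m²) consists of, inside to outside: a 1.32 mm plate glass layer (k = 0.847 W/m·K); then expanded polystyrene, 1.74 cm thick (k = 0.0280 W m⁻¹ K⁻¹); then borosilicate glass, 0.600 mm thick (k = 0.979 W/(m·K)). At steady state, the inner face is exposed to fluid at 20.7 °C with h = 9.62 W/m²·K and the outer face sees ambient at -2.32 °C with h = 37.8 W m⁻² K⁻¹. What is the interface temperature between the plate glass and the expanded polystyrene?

Resistance network (inner→outer):
  R_conv,in = 1/(hA) = 1/(9.62·5.59) = 0.01860 K/W
  R_plate glass = L/(kA) = 0.00132/(0.847·5.59) = 2.788×10^-4 K/W
  R_expanded polystyrene = L/(kA) = 0.0174/(0.0280·5.59) = 0.1112 K/W
  R_borosilicate glass = L/(kA) = 6.00×10^-4/(0.979·5.59) = 1.096×10^-4 K/W
  R_conv,out = 1/(hA) = 1/(37.8·5.59) = 0.004733 K/W
ΣR = 0.01860 + 2.788×10^-4 + 0.1112 + 1.096×10^-4 + 0.004733 = 0.1349 K/W
Q = ΔT/ΣR = (20.7 °C − -2.32 °C)/0.1349 = 170.6 W
From the inner boundary to the plate glass/expanded polystyrene interface, ΣR_partial = 0.01888 K/W.
T_interface = T_in − Q·ΣR_partial = 20.7 °C − (170.6)(0.01888) = 17.5 °C

T = 17.5 °C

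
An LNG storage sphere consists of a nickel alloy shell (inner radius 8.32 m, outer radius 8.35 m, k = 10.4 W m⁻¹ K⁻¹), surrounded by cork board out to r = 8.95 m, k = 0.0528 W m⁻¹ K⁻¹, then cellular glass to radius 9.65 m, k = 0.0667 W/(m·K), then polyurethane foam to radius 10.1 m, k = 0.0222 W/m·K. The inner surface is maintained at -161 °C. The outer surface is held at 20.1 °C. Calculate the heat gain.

Q = 4730 W

Treat each layer as a resistance in series:
  R_nickel alloy = (1/8.32 − 1/8.35)/(4πk) = 4.318×10^-4/(4π·10.4) = 3.304×10^-6 K/W
  R_cork board = (1/8.35 − 1/8.95)/(4πk) = 0.008029/(4π·0.0528) = 0.01210 K/W
  R_cellular glass = (1/8.95 − 1/9.65)/(4πk) = 0.008105/(4π·0.0667) = 0.009670 K/W
  R_polyurethane foam = (1/9.65 − 1/10.1)/(4πk) = 0.004617/(4π·0.0222) = 0.01655 K/W
ΣR = 3.304×10^-6 + 0.01210 + 0.009670 + 0.01655 = 0.03832 K/W
Q = ΔT/ΣR = (-161 °C − 20.1 °C)/0.03832 = -4730 W
(Negative Q ⇒ heat flows inward; heat gain = 4730 W.)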